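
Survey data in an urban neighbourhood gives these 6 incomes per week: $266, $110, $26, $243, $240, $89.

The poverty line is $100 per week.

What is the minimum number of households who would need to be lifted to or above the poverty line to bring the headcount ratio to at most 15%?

2 of the 6 households are poor, so H = 2/6 = 0.333.
A headcount ratio of at most 15% allows at most ⌊0.15 × 6⌋ = 0 poor households.
So at least 2 − 0 = 2 must be lifted.

2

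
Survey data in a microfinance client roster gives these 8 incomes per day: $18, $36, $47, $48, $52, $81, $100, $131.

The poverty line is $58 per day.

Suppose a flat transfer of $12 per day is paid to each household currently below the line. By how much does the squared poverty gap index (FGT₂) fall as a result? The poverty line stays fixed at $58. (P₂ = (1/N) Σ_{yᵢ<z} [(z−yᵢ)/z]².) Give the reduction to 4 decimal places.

Before: below the line — $18, $36, $47, $48, $52; squared poverty gap index (FGT₂) = 0.086987.
After the $12 transfer: below the line — $30, $48; squared poverty gap index (FGT₂) = 0.032848.
Reduction = 0.086987 − 0.032848 = 0.0541.

0.0541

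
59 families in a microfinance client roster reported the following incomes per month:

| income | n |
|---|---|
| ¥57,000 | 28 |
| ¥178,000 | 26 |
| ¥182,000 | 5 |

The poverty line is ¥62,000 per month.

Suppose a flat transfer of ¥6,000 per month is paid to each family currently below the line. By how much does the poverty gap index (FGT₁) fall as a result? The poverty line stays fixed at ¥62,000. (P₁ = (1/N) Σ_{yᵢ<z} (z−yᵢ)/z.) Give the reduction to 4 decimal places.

0.0383

Before: below the line — 28×¥57,000; poverty gap index (FGT₁) = 0.038272.
After the ¥6,000 transfer: below the line — none; poverty gap index (FGT₁) = 0.000000.
Reduction = 0.038272 − 0.000000 = 0.0383.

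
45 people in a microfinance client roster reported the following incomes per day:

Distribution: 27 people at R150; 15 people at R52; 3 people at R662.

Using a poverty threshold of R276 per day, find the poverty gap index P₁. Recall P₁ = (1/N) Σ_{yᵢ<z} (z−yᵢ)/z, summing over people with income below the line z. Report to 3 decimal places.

Below the line: 15×R52, 27×R150 (q = 42 of N = 45).
Normalized shortfalls: (276−52)/276 = 0.8116 (×15); (276−150)/276 = 0.4565 (×27).
Σ = 24.500000. Dividing by the full population N = 45 gives P₁ = 0.544.

0.544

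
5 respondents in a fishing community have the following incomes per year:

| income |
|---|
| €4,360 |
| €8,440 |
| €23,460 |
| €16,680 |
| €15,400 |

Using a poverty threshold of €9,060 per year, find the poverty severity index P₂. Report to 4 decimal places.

0.0548

Below the line: €4,360, €8,440 (q = 2 of N = 5).
Shortfall ratios: (9060−4360)/9060 = 0.5188; (9060−8440)/9060 = 0.0684.
Squared: 0.2691; 0.0047.
Sum = 0.273799; P₂ = 0.273799 / 5 = 0.0548.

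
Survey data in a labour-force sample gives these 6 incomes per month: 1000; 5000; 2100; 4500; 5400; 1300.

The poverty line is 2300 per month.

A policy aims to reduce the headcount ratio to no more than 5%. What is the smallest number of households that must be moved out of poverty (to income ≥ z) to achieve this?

3

Currently q = 3 of N = 6 are below the line (H = 0.500).
A headcount ratio of at most 5% allows at most ⌊0.05 × 6⌋ = 0 poor households.
So at least 3 − 0 = 3 must be lifted.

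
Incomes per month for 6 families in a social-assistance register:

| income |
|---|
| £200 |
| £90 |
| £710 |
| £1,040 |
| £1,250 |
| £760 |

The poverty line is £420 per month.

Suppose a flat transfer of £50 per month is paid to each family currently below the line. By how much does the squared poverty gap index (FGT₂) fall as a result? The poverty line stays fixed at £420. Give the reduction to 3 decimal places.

Before: below the line — £90, £200; squared poverty gap index (FGT₂) = 0.14862.
After the £50 transfer: below the line — £140, £250; squared poverty gap index (FGT₂) = 0.10138.
Reduction = 0.14862 − 0.10138 = 0.047.

0.047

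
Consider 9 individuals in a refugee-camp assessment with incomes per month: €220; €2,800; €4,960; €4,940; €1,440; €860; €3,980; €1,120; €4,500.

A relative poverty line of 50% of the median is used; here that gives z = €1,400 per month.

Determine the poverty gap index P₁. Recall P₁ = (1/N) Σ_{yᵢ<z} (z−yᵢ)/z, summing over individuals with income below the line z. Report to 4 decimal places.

0.1587

Incomes under z: €220, €860, €1,120 (q = 3 of N = 9).
Shortfall ratios: (1400−220)/1400 = 0.8429; (1400−860)/1400 = 0.3857; (1400−1120)/1400 = 0.2000.
Sum of shortfalls = 1.428571; P₁ averages over all N: 1.428571 / 9 = 0.1587.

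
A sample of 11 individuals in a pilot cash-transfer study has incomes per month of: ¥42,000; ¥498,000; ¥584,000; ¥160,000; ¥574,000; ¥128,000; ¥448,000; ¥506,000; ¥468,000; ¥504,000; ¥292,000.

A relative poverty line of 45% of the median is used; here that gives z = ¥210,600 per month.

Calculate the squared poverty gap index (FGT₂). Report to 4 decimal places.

0.0775

Poor units: ¥42,000, ¥128,000, ¥160,000 (q = 3 of N = 11).
Relative gaps: (210600−42000)/210600 = 0.8006; (210600−128000)/210600 = 0.3922; (210600−160000)/210600 = 0.2403.
Squared: 0.6409; 0.1538; 0.0577.
Sum = 0.852471; P₂ = 0.852471 / 11 = 0.0775.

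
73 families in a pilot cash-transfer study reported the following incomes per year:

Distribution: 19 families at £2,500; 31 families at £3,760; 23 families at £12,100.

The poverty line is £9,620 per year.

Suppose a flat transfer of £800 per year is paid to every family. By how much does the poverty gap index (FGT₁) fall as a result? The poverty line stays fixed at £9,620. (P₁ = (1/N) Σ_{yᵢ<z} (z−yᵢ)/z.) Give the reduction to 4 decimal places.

0.0570

Before: below the line — 19×£2,500, 31×£3,760; poverty gap index (FGT₁) = 0.451314.
After the £800 transfer: below the line — 19×£3,300, 31×£4,560; poverty gap index (FGT₁) = 0.394355.
Reduction = 0.451314 − 0.394355 = 0.0570.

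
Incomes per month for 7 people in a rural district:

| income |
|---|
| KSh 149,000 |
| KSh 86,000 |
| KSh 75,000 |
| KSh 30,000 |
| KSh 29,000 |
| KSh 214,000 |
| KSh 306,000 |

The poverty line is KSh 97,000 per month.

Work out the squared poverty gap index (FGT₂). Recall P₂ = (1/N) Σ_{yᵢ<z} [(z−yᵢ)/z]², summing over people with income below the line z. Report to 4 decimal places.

Below the line: KSh 29,000, KSh 30,000, KSh 75,000, KSh 86,000 (q = 4 of N = 7).
Gap ratios (z−y)/z: (97000−29000)/97000 = 0.7010; (97000−30000)/97000 = 0.6907; (97000−75000)/97000 = 0.2268; (97000−86000)/97000 = 0.1134.
Squared: 0.4914; 0.4771; 0.0514; 0.0129.
Sum = 1.032841; P₂ = 1.032841 / 7 = 0.1475.

0.1475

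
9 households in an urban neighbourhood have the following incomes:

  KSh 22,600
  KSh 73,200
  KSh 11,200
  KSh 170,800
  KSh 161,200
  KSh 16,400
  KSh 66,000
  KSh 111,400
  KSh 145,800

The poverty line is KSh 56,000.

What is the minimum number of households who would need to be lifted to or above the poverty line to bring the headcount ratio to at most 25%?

1

3 of the 9 households are poor, so H = 3/9 = 0.333.
A headcount ratio of at most 25% allows at most ⌊0.25 × 9⌋ = 2 poor households.
So at least 3 − 2 = 1 must be lifted.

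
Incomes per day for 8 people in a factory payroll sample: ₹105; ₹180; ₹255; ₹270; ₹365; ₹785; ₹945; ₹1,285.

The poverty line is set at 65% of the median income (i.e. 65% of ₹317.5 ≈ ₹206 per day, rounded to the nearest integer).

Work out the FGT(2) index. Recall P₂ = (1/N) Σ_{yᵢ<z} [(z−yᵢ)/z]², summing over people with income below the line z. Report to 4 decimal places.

Below z: ₹105, ₹180 (q = 2 of N = 8).
Gap ratios (z−y)/z: (206−105)/206 = 0.4903; (206−180)/206 = 0.1262.
Squared: 0.2404; 0.0159.
Sum = 0.256315; P₂ = 0.256315 / 8 = 0.0320.

0.0320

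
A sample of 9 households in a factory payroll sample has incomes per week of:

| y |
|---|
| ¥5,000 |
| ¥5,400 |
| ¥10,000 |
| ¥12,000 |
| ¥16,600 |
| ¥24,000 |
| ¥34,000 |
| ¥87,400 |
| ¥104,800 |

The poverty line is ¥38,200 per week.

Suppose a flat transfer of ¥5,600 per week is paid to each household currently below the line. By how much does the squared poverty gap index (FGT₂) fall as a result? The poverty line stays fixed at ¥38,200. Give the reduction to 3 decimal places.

0.120

Before: below the line — ¥5,000, ¥5,400, ¥10,000, ¥12,000, ¥16,600, ¥24,000, ¥34,000; squared poverty gap index (FGT₂) = 0.33089.
After the ¥5,600 transfer: below the line — ¥10,600, ¥11,000, ¥15,600, ¥17,600, ¥22,200, ¥29,600; squared poverty gap index (FGT₂) = 0.21066.
Reduction = 0.33089 − 0.21066 = 0.120.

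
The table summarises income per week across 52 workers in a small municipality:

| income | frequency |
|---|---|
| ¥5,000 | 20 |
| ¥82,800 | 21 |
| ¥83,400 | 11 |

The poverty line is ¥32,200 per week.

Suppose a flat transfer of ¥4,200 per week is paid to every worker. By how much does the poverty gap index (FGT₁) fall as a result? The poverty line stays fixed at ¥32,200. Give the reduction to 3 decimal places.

Before: below the line — 20×¥5,000; poverty gap index (FGT₁) = 0.32489.
After the ¥4,200 transfer: below the line — 20×¥9,200; poverty gap index (FGT₁) = 0.27473.
Reduction = 0.32489 − 0.27473 = 0.050.

0.050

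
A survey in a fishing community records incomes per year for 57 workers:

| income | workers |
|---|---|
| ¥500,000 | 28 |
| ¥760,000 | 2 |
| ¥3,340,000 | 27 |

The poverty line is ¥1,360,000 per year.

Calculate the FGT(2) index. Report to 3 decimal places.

Poor units: 28×¥500,000, 2×¥760,000 (q = 30 of N = 57).
Relative gaps: (1360000−500000)/1360000 = 0.6324 (×28); (1360000−760000)/1360000 = 0.4412 (×2).
Squared: 0.3999 (×28); 0.1946 (×2).
Sum = 11.585640; P₂ = 11.585640 / 57 = 0.203.

0.203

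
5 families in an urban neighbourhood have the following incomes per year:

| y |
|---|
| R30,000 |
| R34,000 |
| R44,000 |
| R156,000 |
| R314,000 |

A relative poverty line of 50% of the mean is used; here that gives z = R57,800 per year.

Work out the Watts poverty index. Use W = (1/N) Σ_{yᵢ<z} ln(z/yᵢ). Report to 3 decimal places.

0.292

Below z: R30,000, R34,000, R44,000 (q = 3 of N = 5).
ln(z/y) terms: ln(57800/30000) = 0.6558; ln(57800/34000) = 0.5306; ln(57800/44000) = 0.2728.
W = 1.459219 / 5 = 0.292.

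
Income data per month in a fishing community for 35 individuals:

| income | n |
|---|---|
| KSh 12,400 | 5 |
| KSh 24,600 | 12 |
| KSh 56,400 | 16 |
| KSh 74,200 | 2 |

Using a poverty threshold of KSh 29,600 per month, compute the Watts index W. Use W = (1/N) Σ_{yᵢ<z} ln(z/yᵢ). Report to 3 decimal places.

0.188

Below the line: 5×KSh 12,400, 12×KSh 24,600 (q = 17 of N = 35).
ln(z/y) terms: ln(29600/12400) = 0.8701 (×5); ln(29600/24600) = 0.1850 (×12).
W = 6.570724 / 35 = 0.188.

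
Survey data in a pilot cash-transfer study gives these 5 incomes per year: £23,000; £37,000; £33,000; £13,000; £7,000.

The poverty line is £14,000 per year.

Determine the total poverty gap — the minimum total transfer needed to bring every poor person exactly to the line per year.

Incomes under z: £7,000, £13,000 (q = 2 of N = 5).
Individual gaps: 14000−7000 = 7000; 14000−13000 = 1000.
Aggregate gap = £8,000.

£8,000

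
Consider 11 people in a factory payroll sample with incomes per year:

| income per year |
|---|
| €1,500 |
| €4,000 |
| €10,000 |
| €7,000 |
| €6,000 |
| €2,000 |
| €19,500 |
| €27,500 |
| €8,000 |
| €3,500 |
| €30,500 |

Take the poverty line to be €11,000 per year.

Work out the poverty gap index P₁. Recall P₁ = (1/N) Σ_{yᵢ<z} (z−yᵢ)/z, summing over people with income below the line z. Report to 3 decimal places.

Below the line: €1,500, €2,000, €3,500, €4,000, €6,000, €7,000, €8,000, €10,000 (q = 8 of N = 11).
Gap ratios (z−y)/z: (11000−1500)/11000 = 0.8636; (11000−2000)/11000 = 0.8182; (11000−3500)/11000 = 0.6818; (11000−4000)/11000 = 0.6364; (11000−6000)/11000 = 0.4545; (11000−7000)/11000 = 0.3636; (11000−8000)/11000 = 0.2727; (11000−10000)/11000 = 0.0909.
Σ = 4.181818. Dividing by the full population N = 11 gives P₁ = 0.380.

0.380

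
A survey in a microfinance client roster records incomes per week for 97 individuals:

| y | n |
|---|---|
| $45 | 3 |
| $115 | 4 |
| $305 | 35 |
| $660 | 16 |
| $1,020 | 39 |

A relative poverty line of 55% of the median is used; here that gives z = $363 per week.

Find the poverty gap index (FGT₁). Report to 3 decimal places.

0.113

Incomes under z: 3×$45, 4×$115, 35×$305 (q = 42 of N = 97).
Gap ratios (z−y)/z: (363−45)/363 = 0.8760 (×3); (363−115)/363 = 0.6832 (×4); (363−305)/363 = 0.1598 (×35).
Σ = 10.953168. Dividing by the full population N = 97 gives P₁ = 0.113.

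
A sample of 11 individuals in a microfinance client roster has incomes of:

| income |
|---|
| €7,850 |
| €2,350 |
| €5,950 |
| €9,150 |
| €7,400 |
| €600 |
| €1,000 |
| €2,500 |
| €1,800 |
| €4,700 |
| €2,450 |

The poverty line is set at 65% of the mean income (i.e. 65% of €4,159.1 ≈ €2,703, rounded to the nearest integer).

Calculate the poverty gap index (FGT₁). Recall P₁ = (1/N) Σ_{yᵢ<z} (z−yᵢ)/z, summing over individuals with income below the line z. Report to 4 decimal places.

Below z: €600, €1,000, €1,800, €2,350, €2,450, €2,500 (q = 6 of N = 11).
Gap ratios (z−y)/z: (2703−600)/2703 = 0.7780; (2703−1000)/2703 = 0.6300; (2703−1800)/2703 = 0.3341; (2703−2350)/2703 = 0.1306; (2703−2450)/2703 = 0.0936; (2703−2500)/2703 = 0.0751.
Σ = 2.041435. Dividing by the full population N = 11 gives P₁ = 0.1856.

0.1856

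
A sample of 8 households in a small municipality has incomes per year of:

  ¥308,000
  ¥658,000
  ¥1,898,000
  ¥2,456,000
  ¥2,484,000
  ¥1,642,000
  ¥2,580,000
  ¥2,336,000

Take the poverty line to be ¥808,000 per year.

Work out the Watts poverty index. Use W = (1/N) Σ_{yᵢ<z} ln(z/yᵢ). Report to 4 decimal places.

Below z: ¥308,000, ¥658,000 (q = 2 of N = 8).
ln(z/y) terms: ln(808000/308000) = 0.9645; ln(808000/658000) = 0.2054.
W = 1.169819 / 8 = 0.1462.

0.1462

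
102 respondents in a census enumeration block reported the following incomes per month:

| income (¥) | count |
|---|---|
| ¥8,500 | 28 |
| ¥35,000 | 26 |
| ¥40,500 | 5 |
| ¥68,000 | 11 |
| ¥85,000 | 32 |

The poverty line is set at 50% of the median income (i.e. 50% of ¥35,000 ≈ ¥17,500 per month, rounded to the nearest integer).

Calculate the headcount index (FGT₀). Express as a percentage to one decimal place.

28 of the 102 respondents have income below ¥17,500.
H = 28/102 = 27.5%.

27.5%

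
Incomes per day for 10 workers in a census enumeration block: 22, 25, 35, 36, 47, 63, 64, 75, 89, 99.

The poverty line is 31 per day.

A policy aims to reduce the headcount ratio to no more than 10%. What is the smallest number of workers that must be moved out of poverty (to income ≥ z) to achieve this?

1

2 of the 10 workers are poor, so H = 2/10 = 0.200.
A headcount ratio of at most 10% allows at most ⌊0.10 × 10⌋ = 1 poor workers.
So at least 2 − 1 = 1 must be lifted.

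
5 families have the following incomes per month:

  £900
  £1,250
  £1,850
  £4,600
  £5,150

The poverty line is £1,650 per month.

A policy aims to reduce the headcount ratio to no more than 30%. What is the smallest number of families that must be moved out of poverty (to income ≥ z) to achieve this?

Currently q = 2 of N = 5 are below the line (H = 0.400).
A headcount ratio of at most 30% allows at most ⌊0.30 × 5⌋ = 1 poor families.
So at least 2 − 1 = 1 must be lifted.

1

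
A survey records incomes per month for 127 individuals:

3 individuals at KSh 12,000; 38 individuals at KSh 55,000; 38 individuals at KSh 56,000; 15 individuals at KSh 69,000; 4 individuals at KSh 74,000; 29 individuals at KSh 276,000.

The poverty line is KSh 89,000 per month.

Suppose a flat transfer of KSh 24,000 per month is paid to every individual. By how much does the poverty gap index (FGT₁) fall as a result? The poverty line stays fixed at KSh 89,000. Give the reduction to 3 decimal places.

0.200

Before: below the line — 3×KSh 12,000, 38×KSh 55,000, 38×KSh 56,000, 15×KSh 69,000, 4×KSh 74,000; poverty gap index (FGT₁) = 0.27754.
After the KSh 24,000 transfer: below the line — 3×KSh 36,000, 38×KSh 79,000, 38×KSh 80,000; poverty gap index (FGT₁) = 0.07794.
Reduction = 0.27754 − 0.07794 = 0.200.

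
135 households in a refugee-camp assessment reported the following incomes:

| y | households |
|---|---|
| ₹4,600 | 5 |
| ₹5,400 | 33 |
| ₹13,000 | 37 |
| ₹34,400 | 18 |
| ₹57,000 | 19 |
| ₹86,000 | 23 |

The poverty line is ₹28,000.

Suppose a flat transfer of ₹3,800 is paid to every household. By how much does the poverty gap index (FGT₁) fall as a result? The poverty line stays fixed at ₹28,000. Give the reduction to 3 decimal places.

0.075

Before: below the line — 5×₹4,600, 33×₹5,400, 37×₹13,000; poverty gap index (FGT₁) = 0.37508.
After the ₹3,800 transfer: below the line — 5×₹8,400, 33×₹9,200, 37×₹16,800; poverty gap index (FGT₁) = 0.29968.
Reduction = 0.37508 − 0.29968 = 0.075.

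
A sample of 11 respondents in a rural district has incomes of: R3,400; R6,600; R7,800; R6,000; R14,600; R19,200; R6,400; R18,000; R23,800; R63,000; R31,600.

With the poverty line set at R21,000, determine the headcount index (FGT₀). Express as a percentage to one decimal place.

72.7%

8 of the 11 respondents have income below R21,000.
H = 8/11 = 72.7%.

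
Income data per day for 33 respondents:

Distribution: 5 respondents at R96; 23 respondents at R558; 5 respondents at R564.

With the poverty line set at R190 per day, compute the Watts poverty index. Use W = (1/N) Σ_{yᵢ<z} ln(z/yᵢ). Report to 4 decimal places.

Below the line: 5×R96 (q = 5 of N = 33).
Log gaps: ln(190/96) = 0.6827 (×5).
W = 3.413379 / 33 = 0.1034.

0.1034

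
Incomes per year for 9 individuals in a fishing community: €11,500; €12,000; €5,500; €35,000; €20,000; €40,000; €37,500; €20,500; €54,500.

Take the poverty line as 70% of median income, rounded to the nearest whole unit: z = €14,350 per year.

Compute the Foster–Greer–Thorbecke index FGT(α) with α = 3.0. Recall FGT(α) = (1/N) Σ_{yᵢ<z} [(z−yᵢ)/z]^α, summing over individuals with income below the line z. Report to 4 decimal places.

0.0274

Poor units: €5,500, €11,500, €12,000 (q = 3 of N = 9).
Shortfall ratios: (14350−5500)/14350 = 0.6167; (14350−11500)/14350 = 0.1986; (14350−12000)/14350 = 0.1638.
Raised to α = 3.0: 0.23457; 0.00783; 0.00439.
Sum = 0.246797; FGT(3.0) = 0.246797 / 9 = 0.0274.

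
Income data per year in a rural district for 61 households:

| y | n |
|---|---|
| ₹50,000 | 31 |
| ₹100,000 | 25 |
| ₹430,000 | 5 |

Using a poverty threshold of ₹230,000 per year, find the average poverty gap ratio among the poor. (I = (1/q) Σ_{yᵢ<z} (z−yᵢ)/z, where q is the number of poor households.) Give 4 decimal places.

Poor units: 31×₹50,000, 25×₹100,000 (q = 56 of N = 61).
Relative gaps: 0.7826 (×31), 0.5652 (×25); sum = 38.391304.
The income-gap ratio divides by q (the poor only): 38.391304 / 56 = 0.6856.

0.6856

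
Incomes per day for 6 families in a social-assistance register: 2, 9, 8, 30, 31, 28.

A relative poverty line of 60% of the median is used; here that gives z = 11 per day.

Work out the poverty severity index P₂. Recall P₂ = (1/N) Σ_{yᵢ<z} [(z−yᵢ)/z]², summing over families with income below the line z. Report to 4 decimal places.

Poor units: 2, 8, 9 (q = 3 of N = 6).
Gap ratios (z−y)/z: (11−2)/11 = 0.8182; (11−8)/11 = 0.2727; (11−9)/11 = 0.1818.
Squared: 0.6694; 0.0744; 0.0331.
Sum = 0.776860; P₂ = 0.776860 / 6 = 0.1295.

0.1295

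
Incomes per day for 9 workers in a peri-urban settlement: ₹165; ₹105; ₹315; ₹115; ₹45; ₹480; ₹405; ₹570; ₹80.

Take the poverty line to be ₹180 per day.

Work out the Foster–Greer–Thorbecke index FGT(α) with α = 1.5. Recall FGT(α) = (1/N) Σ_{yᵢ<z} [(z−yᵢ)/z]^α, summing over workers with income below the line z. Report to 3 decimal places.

Poor units: ₹45, ₹80, ₹105, ₹115, ₹165 (q = 5 of N = 9).
Relative gaps: (180−45)/180 = 0.7500; (180−80)/180 = 0.5556; (180−105)/180 = 0.4167; (180−115)/180 = 0.3611; (180−165)/180 = 0.0833.
Raised to α = 1.5: 0.64952; 0.41409; 0.26896; 0.21700; 0.02406.
Sum = 1.573620; FGT(1.5) = 1.573620 / 9 = 0.175.

0.175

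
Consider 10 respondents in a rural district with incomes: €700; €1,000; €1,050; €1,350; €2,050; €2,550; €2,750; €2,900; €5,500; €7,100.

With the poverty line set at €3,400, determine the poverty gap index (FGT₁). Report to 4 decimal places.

0.3779

Below z: €700, €1,000, €1,050, €1,350, €2,050, €2,550, €2,750, €2,900 (q = 8 of N = 10).
Shortfall ratios: (3400−700)/3400 = 0.7941; (3400−1000)/3400 = 0.7059; (3400−1050)/3400 = 0.6912; (3400−1350)/3400 = 0.6029; (3400−2050)/3400 = 0.3971; (3400−2550)/3400 = 0.2500; (3400−2750)/3400 = 0.1912; (3400−2900)/3400 = 0.1471.
Sum of shortfalls = 3.779412; P₁ averages over all N: 3.779412 / 10 = 0.3779.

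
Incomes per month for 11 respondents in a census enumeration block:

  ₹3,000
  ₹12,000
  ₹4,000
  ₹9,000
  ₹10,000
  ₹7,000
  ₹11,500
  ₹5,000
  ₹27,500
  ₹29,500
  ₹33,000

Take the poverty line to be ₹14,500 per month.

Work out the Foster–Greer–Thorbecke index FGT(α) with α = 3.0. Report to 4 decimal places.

0.1270

Poor units: ₹3,000, ₹4,000, ₹5,000, ₹7,000, ₹9,000, ₹10,000, ₹11,500, ₹12,000 (q = 8 of N = 11).
Normalized shortfalls: (14500−3000)/14500 = 0.7931; (14500−4000)/14500 = 0.7241; (14500−5000)/14500 = 0.6552; (14500−7000)/14500 = 0.5172; (14500−9000)/14500 = 0.3793; (14500−10000)/14500 = 0.3103; (14500−11500)/14500 = 0.2069; (14500−12000)/14500 = 0.1724.
Raised to α = 3.0: 0.49887; 0.37972; 0.28123; 0.13838; 0.05457; 0.02989; 0.00886; 0.00513.
Sum = 1.396654; FGT(3.0) = 1.396654 / 11 = 0.1270.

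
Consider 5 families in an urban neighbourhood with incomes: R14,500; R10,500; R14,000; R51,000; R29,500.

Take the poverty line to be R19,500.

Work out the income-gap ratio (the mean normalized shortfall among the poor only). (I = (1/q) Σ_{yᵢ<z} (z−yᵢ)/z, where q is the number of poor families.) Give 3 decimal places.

0.333

Below z: R10,500, R14,000, R14,500 (q = 3 of N = 5).
Relative gaps: 0.4615, 0.2821, 0.2564; sum = 1.000000.
The income-gap ratio divides by q (the poor only): 1.000000 / 3 = 0.333.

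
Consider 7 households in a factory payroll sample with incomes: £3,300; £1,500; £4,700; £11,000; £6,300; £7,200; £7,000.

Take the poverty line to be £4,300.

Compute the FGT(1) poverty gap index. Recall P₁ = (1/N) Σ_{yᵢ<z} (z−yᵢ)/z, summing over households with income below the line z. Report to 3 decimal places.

Below the line: £1,500, £3,300 (q = 2 of N = 7).
Shortfall ratios: (4300−1500)/4300 = 0.6512; (4300−3300)/4300 = 0.2326.
Σ = 0.883721. Dividing by the full population N = 7 gives P₁ = 0.126.

0.126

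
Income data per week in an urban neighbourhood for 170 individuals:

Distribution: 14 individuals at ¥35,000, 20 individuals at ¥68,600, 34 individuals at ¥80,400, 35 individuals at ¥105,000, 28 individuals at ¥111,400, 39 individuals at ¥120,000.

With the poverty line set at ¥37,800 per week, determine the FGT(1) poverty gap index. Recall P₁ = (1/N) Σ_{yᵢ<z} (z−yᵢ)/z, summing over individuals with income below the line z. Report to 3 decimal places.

0.006

Below z: 14×¥35,000 (q = 14 of N = 170).
Normalized shortfalls: (37800−35000)/37800 = 0.0741 (×14).
Sum of shortfalls = 1.037037; P₁ averages over all N: 1.037037 / 170 = 0.006.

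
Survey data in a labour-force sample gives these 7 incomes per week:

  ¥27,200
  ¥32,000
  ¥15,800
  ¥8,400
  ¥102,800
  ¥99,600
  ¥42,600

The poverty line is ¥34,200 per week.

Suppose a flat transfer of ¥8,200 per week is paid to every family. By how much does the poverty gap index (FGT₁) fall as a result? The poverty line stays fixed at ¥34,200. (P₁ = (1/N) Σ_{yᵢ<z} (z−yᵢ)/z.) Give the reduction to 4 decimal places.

0.1069

Before: below the line — ¥8,400, ¥15,800, ¥27,200, ¥32,000; poverty gap index (FGT₁) = 0.223058.
After the ¥8,200 transfer: below the line — ¥16,600, ¥24,000; poverty gap index (FGT₁) = 0.116124.
Reduction = 0.223058 − 0.116124 = 0.1069.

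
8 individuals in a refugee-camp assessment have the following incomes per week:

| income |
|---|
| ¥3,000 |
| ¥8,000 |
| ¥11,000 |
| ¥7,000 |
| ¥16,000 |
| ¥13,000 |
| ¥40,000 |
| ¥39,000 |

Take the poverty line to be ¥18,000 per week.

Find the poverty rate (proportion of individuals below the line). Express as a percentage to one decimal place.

75.0%

6 of the 8 individuals have income below ¥18,000.
H = 6/8 = 75.0%.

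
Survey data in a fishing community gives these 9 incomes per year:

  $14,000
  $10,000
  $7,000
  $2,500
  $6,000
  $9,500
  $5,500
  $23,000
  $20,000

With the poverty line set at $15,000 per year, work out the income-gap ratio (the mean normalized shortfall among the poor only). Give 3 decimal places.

Incomes under z: $2,500, $5,500, $6,000, $7,000, $9,500, $10,000, $14,000 (q = 7 of N = 9).
Shortfall ratios (z−y)/z: 0.8333, 0.6333, 0.6000, 0.5333, 0.3667, 0.3333, 0.0667; sum = 3.366667.
The income-gap ratio divides by q (the poor only): 3.366667 / 7 = 0.481.

0.481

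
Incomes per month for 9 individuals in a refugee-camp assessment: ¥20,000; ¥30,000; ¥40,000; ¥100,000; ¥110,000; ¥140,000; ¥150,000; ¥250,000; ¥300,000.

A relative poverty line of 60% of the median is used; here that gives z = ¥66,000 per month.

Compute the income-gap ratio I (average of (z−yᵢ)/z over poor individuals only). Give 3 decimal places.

Incomes under z: ¥20,000, ¥30,000, ¥40,000 (q = 3 of N = 9).
Shortfall ratios (z−y)/z: 0.6970, 0.5455, 0.3939; sum = 1.636364.
I averages over the q = 3 poor units only: 1.636364 / 3 = 0.545.

0.545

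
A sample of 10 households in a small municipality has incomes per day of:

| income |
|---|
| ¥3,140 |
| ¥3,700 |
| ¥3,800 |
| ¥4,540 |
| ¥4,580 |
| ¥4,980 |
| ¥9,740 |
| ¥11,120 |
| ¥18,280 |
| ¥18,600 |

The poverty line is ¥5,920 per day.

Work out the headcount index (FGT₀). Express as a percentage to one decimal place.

6 of the 10 households have income below ¥5,920.
H = 6/10 = 60.0%.

60.0%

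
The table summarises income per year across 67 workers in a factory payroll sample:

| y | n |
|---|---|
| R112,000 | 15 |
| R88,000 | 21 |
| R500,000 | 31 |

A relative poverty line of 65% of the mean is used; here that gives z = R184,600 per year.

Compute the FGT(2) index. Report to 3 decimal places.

0.120

Below the line: 21×R88,000, 15×R112,000 (q = 36 of N = 67).
Relative gaps: (184600−88000)/184600 = 0.5233 (×21); (184600−112000)/184600 = 0.3933 (×15).
Squared: 0.2738 (×21); 0.1547 (×15).
Sum = 8.070630; P₂ = 8.070630 / 67 = 0.120.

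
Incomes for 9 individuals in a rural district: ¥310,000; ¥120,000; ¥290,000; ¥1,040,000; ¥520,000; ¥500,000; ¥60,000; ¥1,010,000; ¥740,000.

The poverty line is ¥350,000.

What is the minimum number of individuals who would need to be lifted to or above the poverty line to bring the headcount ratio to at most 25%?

2

Currently q = 4 of N = 9 are below the line (H = 0.444).
A headcount ratio of at most 25% allows at most ⌊0.25 × 9⌋ = 2 poor individuals.
So at least 4 − 2 = 2 must be lifted.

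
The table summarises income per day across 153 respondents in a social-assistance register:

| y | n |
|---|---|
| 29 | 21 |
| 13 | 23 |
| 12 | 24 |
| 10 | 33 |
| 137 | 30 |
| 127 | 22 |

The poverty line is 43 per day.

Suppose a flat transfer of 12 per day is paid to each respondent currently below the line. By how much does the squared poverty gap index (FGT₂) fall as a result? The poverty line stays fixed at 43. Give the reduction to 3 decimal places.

0.188

Before: below the line — 33×10, 24×12, 23×13, 21×29; squared poverty gap index (FGT₂) = 0.29628.
After the 12 transfer: below the line — 33×22, 24×24, 23×25, 21×41; squared poverty gap index (FGT₂) = 0.10871.
Reduction = 0.29628 − 0.10871 = 0.188.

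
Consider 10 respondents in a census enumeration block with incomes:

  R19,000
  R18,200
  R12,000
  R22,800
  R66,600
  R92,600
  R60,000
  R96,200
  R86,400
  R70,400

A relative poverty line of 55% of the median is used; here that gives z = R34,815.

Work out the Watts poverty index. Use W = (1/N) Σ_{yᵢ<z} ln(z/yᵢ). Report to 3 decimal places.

Below the line: R12,000, R18,200, R19,000, R22,800 (q = 4 of N = 10).
Log shortfalls: ln(34815/12000) = 1.0651; ln(34815/18200) = 0.6486; ln(34815/19000) = 0.6056; ln(34815/22800) = 0.4233.
W = 2.742666 / 10 = 0.274.

0.274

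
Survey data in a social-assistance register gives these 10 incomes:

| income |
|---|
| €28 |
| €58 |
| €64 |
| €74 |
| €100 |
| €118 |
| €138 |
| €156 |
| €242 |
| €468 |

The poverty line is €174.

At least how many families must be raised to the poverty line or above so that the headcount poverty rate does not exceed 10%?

8 of the 10 families are poor, so H = 8/10 = 0.800.
A headcount ratio of at most 10% allows at most ⌊0.10 × 10⌋ = 1 poor families.
So at least 8 − 1 = 7 must be lifted.

7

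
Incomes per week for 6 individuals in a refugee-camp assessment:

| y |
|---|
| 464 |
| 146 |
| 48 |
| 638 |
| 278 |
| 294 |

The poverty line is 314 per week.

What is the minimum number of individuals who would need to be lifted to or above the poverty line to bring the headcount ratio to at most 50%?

4 of the 6 individuals are poor, so H = 4/6 = 0.667.
A headcount ratio of at most 50% allows at most ⌊0.50 × 6⌋ = 3 poor individuals.
So at least 4 − 3 = 1 must be lifted.

1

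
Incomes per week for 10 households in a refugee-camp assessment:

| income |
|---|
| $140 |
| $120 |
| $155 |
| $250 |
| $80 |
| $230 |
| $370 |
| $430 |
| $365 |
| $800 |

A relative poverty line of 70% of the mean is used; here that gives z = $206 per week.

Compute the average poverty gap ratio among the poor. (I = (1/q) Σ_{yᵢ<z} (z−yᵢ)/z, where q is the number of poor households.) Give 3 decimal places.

Below z: $80, $120, $140, $155 (q = 4 of N = 10).
Relative gaps: 0.6117, 0.4175, 0.3204, 0.2476; sum = 1.597087.
The income-gap ratio divides by q (the poor only): 1.597087 / 4 = 0.399.

0.399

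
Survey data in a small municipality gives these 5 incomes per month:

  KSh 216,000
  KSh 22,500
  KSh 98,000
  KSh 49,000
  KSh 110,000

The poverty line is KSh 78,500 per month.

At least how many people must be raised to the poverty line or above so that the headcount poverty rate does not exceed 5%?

2 of the 5 people are poor, so H = 2/5 = 0.400.
A headcount ratio of at most 5% allows at most ⌊0.05 × 5⌋ = 0 poor people.
So at least 2 − 0 = 2 must be lifted.

2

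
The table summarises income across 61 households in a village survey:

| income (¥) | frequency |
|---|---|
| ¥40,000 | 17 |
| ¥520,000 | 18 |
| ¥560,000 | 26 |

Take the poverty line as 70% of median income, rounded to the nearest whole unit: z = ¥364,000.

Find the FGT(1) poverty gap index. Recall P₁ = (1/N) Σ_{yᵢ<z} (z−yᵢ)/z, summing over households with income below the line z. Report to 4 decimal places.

0.2481

Below the line: 17×¥40,000 (q = 17 of N = 61).
Relative gaps: (364000−40000)/364000 = 0.8901 (×17).
Sum of shortfalls = 15.131868; P₁ averages over all N: 15.131868 / 61 = 0.2481.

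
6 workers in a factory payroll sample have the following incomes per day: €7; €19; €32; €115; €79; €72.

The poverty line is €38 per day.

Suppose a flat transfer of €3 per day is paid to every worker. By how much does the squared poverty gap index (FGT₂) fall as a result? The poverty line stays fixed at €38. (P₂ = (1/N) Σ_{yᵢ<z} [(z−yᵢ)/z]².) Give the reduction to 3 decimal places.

Before: below the line — €7, €19, €32; squared poverty gap index (FGT₂) = 0.15674.
After the €3 transfer: below the line — €10, €22, €35; squared poverty gap index (FGT₂) = 0.12108.
Reduction = 0.15674 − 0.12108 = 0.036.

0.036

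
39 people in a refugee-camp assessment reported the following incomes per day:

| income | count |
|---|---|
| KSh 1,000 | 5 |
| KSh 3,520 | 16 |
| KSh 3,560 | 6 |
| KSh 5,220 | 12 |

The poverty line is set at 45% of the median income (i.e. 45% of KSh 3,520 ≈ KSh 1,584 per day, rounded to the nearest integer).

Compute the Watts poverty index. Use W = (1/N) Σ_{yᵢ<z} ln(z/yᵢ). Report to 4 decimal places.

0.0590

Incomes under z: 5×KSh 1,000 (q = 5 of N = 39).
Log shortfalls: ln(1584/1000) = 0.4600 (×5).
W = 2.299766 / 39 = 0.0590.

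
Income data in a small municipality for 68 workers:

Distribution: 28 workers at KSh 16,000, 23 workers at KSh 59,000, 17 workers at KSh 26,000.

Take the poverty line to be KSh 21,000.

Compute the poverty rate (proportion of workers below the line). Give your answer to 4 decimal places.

0.4118

28 of the 68 workers have income below KSh 21,000.
H = 28/68 = 0.4118.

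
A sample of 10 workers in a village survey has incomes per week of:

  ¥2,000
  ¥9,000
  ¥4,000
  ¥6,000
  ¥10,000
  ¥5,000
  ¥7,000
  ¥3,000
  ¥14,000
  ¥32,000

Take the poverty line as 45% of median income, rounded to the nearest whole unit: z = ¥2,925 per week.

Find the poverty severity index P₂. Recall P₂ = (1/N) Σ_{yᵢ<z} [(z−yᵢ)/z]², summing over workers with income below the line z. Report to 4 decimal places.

Below z: ¥2,000 (q = 1 of N = 10).
Relative gaps: (2925−2000)/2925 = 0.3162.
Squared: 0.1000.
Sum = 0.100007; P₂ = 0.100007 / 10 = 0.0100.

0.0100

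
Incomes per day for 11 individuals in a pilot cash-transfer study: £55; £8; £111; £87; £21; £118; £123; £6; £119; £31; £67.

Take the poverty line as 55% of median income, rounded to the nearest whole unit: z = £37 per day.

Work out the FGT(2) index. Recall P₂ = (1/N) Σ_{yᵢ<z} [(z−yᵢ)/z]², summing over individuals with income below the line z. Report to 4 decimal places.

0.1391

Below z: £6, £8, £21, £31 (q = 4 of N = 11).
Normalized shortfalls: (37−6)/37 = 0.8378; (37−8)/37 = 0.7838; (37−21)/37 = 0.4324; (37−31)/37 = 0.1622.
Squared: 0.7020; 0.6143; 0.1870; 0.0263.
Sum = 1.529584; P₂ = 1.529584 / 11 = 0.1391.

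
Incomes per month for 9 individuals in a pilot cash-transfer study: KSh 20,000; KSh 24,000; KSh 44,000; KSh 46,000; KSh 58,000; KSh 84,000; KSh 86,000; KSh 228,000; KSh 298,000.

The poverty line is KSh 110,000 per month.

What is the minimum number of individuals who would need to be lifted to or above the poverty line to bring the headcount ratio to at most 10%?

7 of the 9 individuals are poor, so H = 7/9 = 0.778.
A headcount ratio of at most 10% allows at most ⌊0.10 × 9⌋ = 0 poor individuals.
So at least 7 − 0 = 7 must be lifted.

7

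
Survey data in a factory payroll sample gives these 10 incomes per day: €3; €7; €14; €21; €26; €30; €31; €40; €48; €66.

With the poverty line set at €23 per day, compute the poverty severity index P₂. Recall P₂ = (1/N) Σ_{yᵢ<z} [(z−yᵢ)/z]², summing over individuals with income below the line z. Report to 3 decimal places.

Poor units: €3, €7, €14, €21 (q = 4 of N = 10).
Relative gaps: (23−3)/23 = 0.8696; (23−7)/23 = 0.6957; (23−14)/23 = 0.3913; (23−21)/23 = 0.0870.
Squared: 0.7561; 0.4839; 0.1531; 0.0076.
Sum = 1.400756; P₂ = 1.400756 / 10 = 0.140.

0.140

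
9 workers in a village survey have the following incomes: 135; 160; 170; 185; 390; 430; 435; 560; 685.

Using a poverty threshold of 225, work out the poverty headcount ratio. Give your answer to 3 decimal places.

0.444

4 of the 9 workers have income below 225.
H = 4/9 = 0.444.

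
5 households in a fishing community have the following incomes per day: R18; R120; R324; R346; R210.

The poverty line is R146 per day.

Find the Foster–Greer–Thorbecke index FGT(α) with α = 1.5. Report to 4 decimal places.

0.1792

Poor units: R18, R120 (q = 2 of N = 5).
Normalized shortfalls: (146−18)/146 = 0.8767; (146−120)/146 = 0.1781.
Raised to α = 1.5: 0.82089; 0.07515.
Sum = 0.896042; FGT(1.5) = 0.896042 / 5 = 0.1792.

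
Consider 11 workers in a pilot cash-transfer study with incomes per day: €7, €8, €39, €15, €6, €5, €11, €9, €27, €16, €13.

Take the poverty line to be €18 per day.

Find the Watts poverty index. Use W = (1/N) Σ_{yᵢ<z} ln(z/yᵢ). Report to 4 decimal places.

Incomes under z: €5, €6, €7, €8, €9, €11, €13, €15, €16 (q = 9 of N = 11).
ln(z/y) terms: ln(18/5) = 1.2809; ln(18/6) = 1.0986; ln(18/7) = 0.9445; ln(18/8) = 0.8109; ln(18/9) = 0.6931; ln(18/11) = 0.4925; ln(18/13) = 0.3254; ln(18/15) = 0.1823; ln(18/16) = 0.1178.
W = 5.946089 / 11 = 0.5406.

0.5406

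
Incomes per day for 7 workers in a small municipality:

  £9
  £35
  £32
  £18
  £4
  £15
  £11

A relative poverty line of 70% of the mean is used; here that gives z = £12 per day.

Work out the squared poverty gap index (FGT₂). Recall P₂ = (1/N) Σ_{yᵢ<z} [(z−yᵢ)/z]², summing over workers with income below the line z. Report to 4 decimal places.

Below the line: £4, £9, £11 (q = 3 of N = 7).
Shortfall ratios: (12−4)/12 = 0.6667; (12−9)/12 = 0.2500; (12−11)/12 = 0.0833.
Squared: 0.4444; 0.0625; 0.0069.
Sum = 0.513889; P₂ = 0.513889 / 7 = 0.0734.

0.0734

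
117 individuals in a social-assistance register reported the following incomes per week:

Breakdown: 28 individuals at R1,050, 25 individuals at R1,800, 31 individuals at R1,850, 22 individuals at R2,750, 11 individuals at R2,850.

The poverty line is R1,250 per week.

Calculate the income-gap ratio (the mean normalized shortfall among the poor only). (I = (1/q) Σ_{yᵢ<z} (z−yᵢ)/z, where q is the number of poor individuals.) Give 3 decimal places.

0.160

Below z: 28×R1,050 (q = 28 of N = 117).
Relative gaps: 0.1600 (×28); sum = 4.480000.
The income-gap ratio divides by q (the poor only): 4.480000 / 28 = 0.160.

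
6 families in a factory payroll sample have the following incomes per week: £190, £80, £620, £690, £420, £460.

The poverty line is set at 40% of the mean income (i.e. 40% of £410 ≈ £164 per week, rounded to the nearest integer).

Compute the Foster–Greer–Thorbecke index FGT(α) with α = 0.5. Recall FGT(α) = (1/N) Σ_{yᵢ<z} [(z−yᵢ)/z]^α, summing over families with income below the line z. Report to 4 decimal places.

Below the line: £80 (q = 1 of N = 6).
Shortfall ratios: (164−80)/164 = 0.5122.
Raised to α = 0.5: 0.71568.
Sum = 0.715678; FGT(0.5) = 0.715678 / 6 = 0.1193.

0.1193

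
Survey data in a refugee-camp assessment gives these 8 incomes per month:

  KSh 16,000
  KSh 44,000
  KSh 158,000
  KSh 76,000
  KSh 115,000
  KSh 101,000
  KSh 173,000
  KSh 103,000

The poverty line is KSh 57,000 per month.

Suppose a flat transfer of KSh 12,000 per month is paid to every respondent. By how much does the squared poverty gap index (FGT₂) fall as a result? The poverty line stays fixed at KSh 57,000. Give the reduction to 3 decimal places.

Before: below the line — KSh 16,000, KSh 44,000; squared poverty gap index (FGT₂) = 0.07118.
After the KSh 12,000 transfer: below the line — KSh 28,000, KSh 56,000; squared poverty gap index (FGT₂) = 0.03239.
Reduction = 0.07118 − 0.03239 = 0.039.

0.039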